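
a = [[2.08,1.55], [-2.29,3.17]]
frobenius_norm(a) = 4.69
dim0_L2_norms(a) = [3.09, 3.53]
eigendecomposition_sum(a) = [[(1.04+1.3j),0.77-1.13j], [(-1.14+1.67j),(1.58+0.51j)]] + [[1.04-1.30j, (0.78+1.13j)], [-1.14-1.67j, 1.58-0.51j]]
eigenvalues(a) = [(2.62+1.8j), (2.62-1.8j)]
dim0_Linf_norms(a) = [2.29, 3.17]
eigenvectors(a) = [[(-0.18+0.61j), -0.18-0.61j],[(-0.77+0j), (-0.77-0j)]]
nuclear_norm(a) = 6.50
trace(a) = 5.25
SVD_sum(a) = [[-0.04, 0.06], [-2.25, 3.2]] + [[2.12,1.49],[-0.04,-0.03]]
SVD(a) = [[0.02, 1.00], [1.00, -0.02]] @ diag([3.9109636860818444, 2.593504009279552]) @ [[-0.58,0.82], [0.82,0.58]]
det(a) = 10.14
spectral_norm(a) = 3.91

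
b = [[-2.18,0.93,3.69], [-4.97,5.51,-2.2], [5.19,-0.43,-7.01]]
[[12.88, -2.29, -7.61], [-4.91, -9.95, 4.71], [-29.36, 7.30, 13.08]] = b @ [[-2.26, 2.24, -0.58], [-1.88, 0.45, -0.57], [2.63, 0.59, -2.26]]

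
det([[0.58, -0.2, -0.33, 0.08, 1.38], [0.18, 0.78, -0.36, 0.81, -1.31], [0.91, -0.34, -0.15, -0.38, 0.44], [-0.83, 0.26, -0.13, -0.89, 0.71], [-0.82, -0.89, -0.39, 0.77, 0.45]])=1.684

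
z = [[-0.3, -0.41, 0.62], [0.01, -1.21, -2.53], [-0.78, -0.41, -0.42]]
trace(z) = -1.93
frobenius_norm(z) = 3.08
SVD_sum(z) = [[0.01, 0.16, 0.35], [-0.10, -1.17, -2.54], [-0.02, -0.24, -0.53]] + [[-0.51,  -0.32,  0.17],[0.06,  0.03,  -0.02],[-0.6,  -0.37,  0.2]] + [[0.19, -0.25, 0.11],[0.06, -0.08, 0.03],[-0.16, 0.21, -0.09]]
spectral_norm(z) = 2.89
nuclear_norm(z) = 4.30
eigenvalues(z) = [(0.04+0.78j), (0.04-0.78j), (-2.01+0j)]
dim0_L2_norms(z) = [0.84, 1.34, 2.64]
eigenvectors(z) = [[(0.37-0.47j), 0.37+0.47j, 0.12+0.00j],[(-0.69+0j), -0.69-0.00j, 0.95+0.00j],[(0.34+0.21j), 0.34-0.21j, (0.3+0j)]]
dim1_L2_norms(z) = [0.8, 2.8, 0.98]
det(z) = -1.24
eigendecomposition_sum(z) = [[-0.10+0.38j,(-0.12-0.03j),0.42-0.07j], [(0.41-0.18j),0.06+0.13j,(-0.36-0.33j)], [(-0.26-0.04j),0.01-0.08j,0.08+0.28j]] + [[-0.10-0.38j, (-0.12+0.03j), (0.42+0.07j)], [(0.41+0.18j), 0.06-0.13j, (-0.36+0.33j)], [(-0.26+0.04j), (0.01+0.08j), (0.08-0.28j)]] + [[-0.10+0.00j, -0.17+0.00j, -0.22-0.00j], [-0.81+0.00j, -1.34+0.00j, (-1.81-0j)], [(-0.26+0j), (-0.43+0j), (-0.57-0j)]]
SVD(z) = [[0.13, 0.64, -0.75], [-0.97, -0.07, -0.23], [-0.20, 0.76, 0.62]] @ diag([2.886735876747828, 0.9636547448027813, 0.44567422038529575]) @ [[0.04, 0.42, 0.91], [-0.82, -0.51, 0.27], [-0.57, 0.75, -0.32]]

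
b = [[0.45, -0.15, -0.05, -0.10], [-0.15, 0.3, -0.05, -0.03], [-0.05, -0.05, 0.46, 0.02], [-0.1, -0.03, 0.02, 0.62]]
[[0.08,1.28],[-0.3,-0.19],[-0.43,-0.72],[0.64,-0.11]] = b @ [[-0.09, 3.04], [-1.12, 0.73], [-1.1, -1.18], [1.00, 0.39]]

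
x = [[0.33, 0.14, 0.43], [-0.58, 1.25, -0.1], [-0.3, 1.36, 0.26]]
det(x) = -0.00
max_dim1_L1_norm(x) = 1.93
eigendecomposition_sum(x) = [[0.17+0.36j, (0.07-0.6j), 0.21+0.14j],  [(-0.29+0.31j), 0.63-0.17j, (-0.05+0.27j)],  [(-0.15+0.61j), (0.68-0.67j), 0.13+0.38j]] + [[(0.17-0.36j),(0.07+0.6j),(0.21-0.14j)], [(-0.29-0.31j),(0.63+0.17j),(-0.05-0.27j)], [(-0.15-0.61j),0.68+0.67j,(0.13-0.38j)]] + [[-0.00+0.00j, (-0+0j), -0j], [-0.00+0.00j, (-0+0j), -0j], [-0j, -0j, (-0+0j)]]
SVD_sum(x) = [[-0.02, 0.06, 0.00], [-0.42, 1.29, 0.09], [-0.44, 1.33, 0.09]] + [[0.35, 0.08, 0.43], [-0.16, -0.04, -0.19], [0.14, 0.03, 0.17]] + [[-0.00, -0.00, 0.00], [-0.00, -0.00, 0.0], [0.00, 0.0, -0.00]]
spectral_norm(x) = 1.95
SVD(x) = [[0.03, -0.86, -0.51],[0.70, 0.38, -0.61],[0.72, -0.34, 0.61]] @ diag([1.9518743659397901, 0.6478320061525028, 0.00038909069217747856]) @ [[-0.31, 0.95, 0.07], [-0.63, -0.15, -0.77], [0.72, 0.28, -0.64]]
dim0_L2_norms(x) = [0.73, 1.85, 0.51]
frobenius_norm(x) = 2.06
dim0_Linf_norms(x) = [0.58, 1.36, 0.43]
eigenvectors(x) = [[(0.36-0.29j), (0.36+0.29j), -0.71+0.00j], [(0.44+0.24j), 0.44-0.24j, -0.28+0.00j], [(0.73+0j), 0.73-0.00j, (0.64+0j)]]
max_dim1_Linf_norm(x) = 1.36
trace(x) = 1.84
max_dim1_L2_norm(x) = 1.42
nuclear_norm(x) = 2.60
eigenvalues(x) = [(0.92+0.57j), (0.92-0.57j), (-0+0j)]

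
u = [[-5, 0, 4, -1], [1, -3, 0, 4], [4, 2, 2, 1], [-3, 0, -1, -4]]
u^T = [[-5, 1, 4, -3], [0, -3, 2, 0], [4, 0, 2, -1], [-1, 4, 1, -4]]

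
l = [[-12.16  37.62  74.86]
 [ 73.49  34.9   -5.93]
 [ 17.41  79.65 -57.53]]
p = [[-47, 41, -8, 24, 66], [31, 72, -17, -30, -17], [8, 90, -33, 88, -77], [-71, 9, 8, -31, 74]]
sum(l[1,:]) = 102.45999999999998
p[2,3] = 88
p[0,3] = 24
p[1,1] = 72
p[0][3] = 24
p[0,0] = -47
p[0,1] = 41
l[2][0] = 17.41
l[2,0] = 17.41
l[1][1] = 34.9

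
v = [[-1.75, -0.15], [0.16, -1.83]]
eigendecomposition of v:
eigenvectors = [[(0.18+0.67j), 0.18-0.67j], [(0.72+0j), (0.72-0j)]]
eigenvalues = [(-1.79+0.15j), (-1.79-0.15j)]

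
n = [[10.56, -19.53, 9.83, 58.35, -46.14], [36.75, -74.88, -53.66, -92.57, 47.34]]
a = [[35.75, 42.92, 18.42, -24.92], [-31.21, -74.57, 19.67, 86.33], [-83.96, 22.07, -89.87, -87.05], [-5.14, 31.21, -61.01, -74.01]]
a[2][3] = -87.05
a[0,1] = 42.92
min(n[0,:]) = -46.14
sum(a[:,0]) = -84.55999999999999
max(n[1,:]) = 47.34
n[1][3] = -92.57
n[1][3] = -92.57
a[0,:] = [35.75, 42.92, 18.42, -24.92]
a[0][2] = 18.42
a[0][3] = -24.92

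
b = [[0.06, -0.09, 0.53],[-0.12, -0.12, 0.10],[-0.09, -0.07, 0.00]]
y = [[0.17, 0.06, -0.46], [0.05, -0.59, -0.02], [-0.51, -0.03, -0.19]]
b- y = [[-0.11,  -0.15,  0.99], [-0.17,  0.47,  0.12], [0.42,  -0.04,  0.19]]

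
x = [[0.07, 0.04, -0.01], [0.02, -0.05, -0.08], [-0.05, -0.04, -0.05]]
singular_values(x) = [0.12, 0.09, 0.02]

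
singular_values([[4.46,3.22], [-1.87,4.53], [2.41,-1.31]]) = [5.84, 5.26]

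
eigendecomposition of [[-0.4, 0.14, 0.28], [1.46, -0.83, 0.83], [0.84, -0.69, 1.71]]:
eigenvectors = [[0.32, -0.42, 0.16], [-0.89, -0.89, 0.41], [-0.32, -0.15, 0.90]]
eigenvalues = [-1.06, 0.0, 1.54]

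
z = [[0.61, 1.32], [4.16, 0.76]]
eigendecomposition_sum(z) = [[-0.86, 0.47], [1.47, -0.80]] + [[1.47,0.85], [2.69,1.56]]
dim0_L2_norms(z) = [4.2, 1.52]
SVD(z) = [[-0.21, -0.98], [-0.98, 0.21]] @ diag([4.317612770202371, 1.1644397651168592]) @ [[-0.97,  -0.24], [0.24,  -0.97]]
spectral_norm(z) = 4.32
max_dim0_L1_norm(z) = 4.77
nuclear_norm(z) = 5.48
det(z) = -5.03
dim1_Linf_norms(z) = [1.32, 4.16]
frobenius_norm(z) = 4.47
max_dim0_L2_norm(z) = 4.2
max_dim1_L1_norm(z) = 4.92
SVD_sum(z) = [[0.88, 0.21], [4.10, 1.0]] + [[-0.27, 1.11], [0.06, -0.24]]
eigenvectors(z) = [[-0.5,-0.48], [0.86,-0.88]]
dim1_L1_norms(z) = [1.93, 4.92]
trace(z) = 1.37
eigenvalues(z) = [-1.66, 3.03]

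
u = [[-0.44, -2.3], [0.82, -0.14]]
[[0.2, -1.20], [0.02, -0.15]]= u @ [[0.01,  -0.09],[-0.09,  0.54]]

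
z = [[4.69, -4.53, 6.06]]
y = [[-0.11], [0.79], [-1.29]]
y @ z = [[-0.52,0.5,-0.67], [3.71,-3.58,4.79], [-6.05,5.84,-7.82]]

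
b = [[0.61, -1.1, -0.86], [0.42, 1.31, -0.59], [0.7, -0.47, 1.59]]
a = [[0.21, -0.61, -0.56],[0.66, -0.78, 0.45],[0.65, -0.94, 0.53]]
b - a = [[0.4, -0.49, -0.3], [-0.24, 2.09, -1.04], [0.05, 0.47, 1.06]]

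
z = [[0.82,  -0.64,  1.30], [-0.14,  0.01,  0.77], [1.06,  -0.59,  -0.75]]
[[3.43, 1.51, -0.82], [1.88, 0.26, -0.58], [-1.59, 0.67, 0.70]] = z@[[-0.70, 1.34, 0.26], [-1.53, 0.53, 0.18], [2.33, 0.58, -0.71]]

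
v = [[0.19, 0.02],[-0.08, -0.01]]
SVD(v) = [[-0.92, 0.39], [0.39, 0.92]] @ diag([0.20735936649897546, 0.0014467636792354964]) @ [[-0.99, -0.11], [0.11, -0.99]]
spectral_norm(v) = 0.21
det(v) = -0.00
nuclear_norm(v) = 0.21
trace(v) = 0.18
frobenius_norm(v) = 0.21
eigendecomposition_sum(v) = [[0.19, 0.02], [-0.08, -0.01]] + [[0.0, 0.00], [-0.00, -0.00]]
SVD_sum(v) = [[0.19, 0.02], [-0.08, -0.01]] + [[0.00, -0.00],[0.00, -0.0]]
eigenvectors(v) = [[0.92, -0.1], [-0.39, 0.99]]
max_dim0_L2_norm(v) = 0.21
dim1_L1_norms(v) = [0.21, 0.09]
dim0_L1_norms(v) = [0.27, 0.03]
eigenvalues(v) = [0.18, -0.0]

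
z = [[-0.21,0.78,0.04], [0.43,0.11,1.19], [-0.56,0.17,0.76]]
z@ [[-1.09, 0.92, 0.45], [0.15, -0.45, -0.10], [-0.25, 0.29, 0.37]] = [[0.34, -0.53, -0.16], [-0.75, 0.69, 0.62], [0.45, -0.37, 0.01]]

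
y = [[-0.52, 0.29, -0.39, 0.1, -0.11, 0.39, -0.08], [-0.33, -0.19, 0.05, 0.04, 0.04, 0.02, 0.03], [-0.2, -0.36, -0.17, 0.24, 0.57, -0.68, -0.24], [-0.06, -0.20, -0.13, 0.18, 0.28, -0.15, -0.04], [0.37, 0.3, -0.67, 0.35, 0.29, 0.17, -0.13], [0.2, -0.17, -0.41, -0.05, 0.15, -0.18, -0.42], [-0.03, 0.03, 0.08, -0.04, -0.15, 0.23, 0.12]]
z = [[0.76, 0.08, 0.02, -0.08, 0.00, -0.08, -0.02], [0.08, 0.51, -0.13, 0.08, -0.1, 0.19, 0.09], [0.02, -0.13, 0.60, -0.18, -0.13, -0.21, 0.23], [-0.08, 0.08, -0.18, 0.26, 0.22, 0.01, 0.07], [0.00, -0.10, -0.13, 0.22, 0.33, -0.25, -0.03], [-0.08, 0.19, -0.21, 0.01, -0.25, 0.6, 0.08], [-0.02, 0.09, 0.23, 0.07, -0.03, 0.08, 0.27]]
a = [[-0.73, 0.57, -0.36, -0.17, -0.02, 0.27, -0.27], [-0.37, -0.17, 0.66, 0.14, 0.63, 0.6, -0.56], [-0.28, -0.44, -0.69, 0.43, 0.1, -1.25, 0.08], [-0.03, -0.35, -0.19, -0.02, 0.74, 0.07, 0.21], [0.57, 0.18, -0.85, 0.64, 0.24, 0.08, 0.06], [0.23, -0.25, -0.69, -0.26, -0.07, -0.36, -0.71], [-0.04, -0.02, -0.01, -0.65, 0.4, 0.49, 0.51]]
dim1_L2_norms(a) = [1.08, 1.3, 1.58, 0.87, 1.25, 1.14, 1.04]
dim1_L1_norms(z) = [1.04, 1.18, 1.5, 0.9, 1.06, 1.42, 0.79]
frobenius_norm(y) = 1.91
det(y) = 0.00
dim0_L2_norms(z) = [0.77, 0.59, 0.72, 0.41, 0.5, 0.72, 0.38]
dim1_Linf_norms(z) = [0.76, 0.51, 0.6, 0.26, 0.33, 0.6, 0.27]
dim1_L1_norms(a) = [2.39, 3.13, 3.27, 1.61, 2.62, 2.57, 2.12]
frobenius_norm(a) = 3.17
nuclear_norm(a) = 7.45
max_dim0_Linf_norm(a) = 1.25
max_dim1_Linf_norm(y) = 0.68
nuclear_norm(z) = 3.33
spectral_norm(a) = 2.03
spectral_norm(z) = 0.99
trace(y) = -0.47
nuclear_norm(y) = 3.78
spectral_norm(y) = 1.29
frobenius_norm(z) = 1.59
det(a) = 0.01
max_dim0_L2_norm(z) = 0.77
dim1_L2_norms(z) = [0.77, 0.59, 0.72, 0.41, 0.5, 0.72, 0.38]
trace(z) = 3.33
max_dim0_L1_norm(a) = 3.45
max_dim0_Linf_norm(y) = 0.68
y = a @ z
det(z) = -0.00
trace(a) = -1.22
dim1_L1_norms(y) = [1.88, 0.7, 2.46, 1.04, 2.28, 1.58, 0.68]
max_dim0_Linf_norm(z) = 0.76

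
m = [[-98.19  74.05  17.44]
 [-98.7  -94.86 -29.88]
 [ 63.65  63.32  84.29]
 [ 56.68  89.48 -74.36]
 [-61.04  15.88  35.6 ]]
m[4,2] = 35.6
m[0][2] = 17.44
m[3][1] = 89.48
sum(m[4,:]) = -9.559999999999995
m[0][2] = 17.44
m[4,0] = -61.04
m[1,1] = -94.86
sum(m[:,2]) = 33.09000000000001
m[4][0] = -61.04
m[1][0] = -98.7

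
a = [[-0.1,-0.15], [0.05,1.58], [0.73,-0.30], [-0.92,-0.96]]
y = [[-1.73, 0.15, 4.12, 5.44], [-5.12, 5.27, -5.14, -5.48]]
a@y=[[0.94, -0.81, 0.36, 0.28], [-8.18, 8.33, -7.92, -8.39], [0.27, -1.47, 4.55, 5.62], [6.51, -5.2, 1.14, 0.26]]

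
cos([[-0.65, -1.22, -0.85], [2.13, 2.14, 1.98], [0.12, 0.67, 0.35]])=[[1.91,0.97,0.87], [-1.4,-0.36,-1.28], [-0.55,-0.62,0.46]]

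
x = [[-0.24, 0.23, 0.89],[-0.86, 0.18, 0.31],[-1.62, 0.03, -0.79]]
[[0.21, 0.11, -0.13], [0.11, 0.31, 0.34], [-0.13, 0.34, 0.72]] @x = [[0.07, 0.06, 0.32], [-0.84, 0.09, -0.07], [-1.43, 0.05, -0.58]]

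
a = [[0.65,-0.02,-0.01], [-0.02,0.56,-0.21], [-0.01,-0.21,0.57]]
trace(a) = 1.78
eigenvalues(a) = [0.35, 0.65, 0.78]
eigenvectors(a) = [[-0.07, -1.0, 0.05], [-0.71, 0.01, -0.70], [-0.7, 0.09, 0.71]]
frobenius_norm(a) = 1.07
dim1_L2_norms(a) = [0.65, 0.6, 0.61]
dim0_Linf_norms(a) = [0.65, 0.56, 0.57]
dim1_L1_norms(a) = [0.68, 0.79, 0.79]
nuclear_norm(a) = 1.78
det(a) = 0.18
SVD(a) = [[0.05,1.00,0.07], [-0.7,-0.01,0.71], [0.71,-0.09,0.7]] @ diag([0.7754333348537136, 0.6511558465508468, 0.35341081859543994]) @ [[0.05,-0.7,0.71], [1.0,-0.01,-0.09], [0.07,0.71,0.7]]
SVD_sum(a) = [[0.00,-0.03,0.03], [-0.03,0.38,-0.39], [0.03,-0.39,0.39]] + [[0.65, -0.01, -0.06],[-0.01, 0.0, 0.00],[-0.06, 0.00, 0.01]] + [[0.0, 0.02, 0.02], [0.02, 0.18, 0.18], [0.02, 0.18, 0.17]]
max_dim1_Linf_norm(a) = 0.65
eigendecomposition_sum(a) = [[0.00, 0.02, 0.02], [0.02, 0.18, 0.18], [0.02, 0.18, 0.17]] + [[0.65, -0.01, -0.06], [-0.01, 0.00, 0.0], [-0.06, 0.00, 0.01]] + [[0.00, -0.03, 0.03],[-0.03, 0.38, -0.39],[0.03, -0.39, 0.39]]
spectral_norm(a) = 0.78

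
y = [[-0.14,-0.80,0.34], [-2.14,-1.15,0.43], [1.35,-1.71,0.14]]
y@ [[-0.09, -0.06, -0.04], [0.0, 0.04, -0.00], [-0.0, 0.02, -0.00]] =[[0.01, -0.02, 0.01], [0.19, 0.09, 0.09], [-0.12, -0.15, -0.05]]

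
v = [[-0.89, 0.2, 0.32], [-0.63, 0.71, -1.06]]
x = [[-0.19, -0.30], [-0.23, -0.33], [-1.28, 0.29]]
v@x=[[-0.29, 0.29], [1.31, -0.35]]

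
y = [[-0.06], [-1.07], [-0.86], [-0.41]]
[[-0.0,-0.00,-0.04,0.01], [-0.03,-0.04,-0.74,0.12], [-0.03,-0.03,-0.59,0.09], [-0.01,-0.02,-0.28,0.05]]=y@[[0.03, 0.04, 0.69, -0.11]]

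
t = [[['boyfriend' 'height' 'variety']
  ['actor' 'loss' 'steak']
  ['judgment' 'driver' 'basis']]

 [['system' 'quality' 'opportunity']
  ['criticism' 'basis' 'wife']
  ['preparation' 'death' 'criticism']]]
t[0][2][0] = 'judgment'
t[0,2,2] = 'basis'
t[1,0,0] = 'system'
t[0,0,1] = 'height'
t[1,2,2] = 'criticism'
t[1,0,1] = 'quality'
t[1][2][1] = 'death'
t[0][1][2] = 'steak'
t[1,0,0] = 'system'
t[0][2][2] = 'basis'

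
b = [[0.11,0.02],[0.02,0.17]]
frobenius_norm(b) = 0.20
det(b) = 0.02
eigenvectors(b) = [[-0.96,-0.29], [0.29,-0.96]]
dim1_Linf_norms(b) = [0.11, 0.17]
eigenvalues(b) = [0.1, 0.18]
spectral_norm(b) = 0.18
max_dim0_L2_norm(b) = 0.17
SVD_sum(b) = [[0.01, 0.05], [0.05, 0.16]] + [[0.10,-0.03], [-0.03,0.01]]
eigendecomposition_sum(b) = [[0.1, -0.03], [-0.03, 0.01]] + [[0.01, 0.05],[0.05, 0.16]]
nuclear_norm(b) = 0.28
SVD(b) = [[0.29, 0.96], [0.96, -0.29]] @ diag([0.17605551275463993, 0.10394448724536011]) @ [[0.29, 0.96], [0.96, -0.29]]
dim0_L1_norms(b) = [0.13, 0.19]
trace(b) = 0.28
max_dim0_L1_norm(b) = 0.19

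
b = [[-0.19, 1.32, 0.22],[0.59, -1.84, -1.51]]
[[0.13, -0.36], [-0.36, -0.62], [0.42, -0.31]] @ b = [[-0.24, 0.83, 0.57], [-0.30, 0.67, 0.86], [-0.26, 1.12, 0.56]]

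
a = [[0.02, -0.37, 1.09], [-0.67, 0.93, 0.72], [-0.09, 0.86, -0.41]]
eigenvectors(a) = [[0.15, 0.80, -0.72], [0.87, 0.44, -0.45], [0.46, 0.4, 0.53]]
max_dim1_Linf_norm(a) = 1.09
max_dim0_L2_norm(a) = 1.37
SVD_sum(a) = [[-0.13, 0.22, 0.16], [-0.60, 0.98, 0.71], [-0.2, 0.32, 0.24]] + [[0.04, -0.63, 0.91], [0.0, -0.02, 0.03], [-0.03, 0.48, -0.68]] + [[0.11, 0.05, 0.03], [-0.07, -0.03, -0.02], [0.14, 0.06, 0.04]]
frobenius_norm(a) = 2.02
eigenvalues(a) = [1.19, 0.36, -1.01]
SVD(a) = [[-0.21, -0.80, -0.57], [-0.93, -0.02, 0.37], [-0.31, 0.60, -0.74]] @ diag([1.4536751221689488, 1.3835678319205988, 0.2144031101957817]) @ [[0.44, -0.72, -0.53], [-0.04, 0.57, -0.82], [-0.89, -0.39, -0.23]]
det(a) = -0.43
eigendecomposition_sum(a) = [[-0.13, 0.22, 0.01],  [-0.74, 1.28, 0.07],  [-0.39, 0.68, 0.04]] + [[0.33, -0.2, 0.28], [0.18, -0.11, 0.15], [0.16, -0.1, 0.14]] + [[-0.18, -0.39, 0.8], [-0.11, -0.24, 0.49], [0.13, 0.29, -0.59]]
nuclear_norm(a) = 3.05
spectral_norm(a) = 1.45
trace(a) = 0.54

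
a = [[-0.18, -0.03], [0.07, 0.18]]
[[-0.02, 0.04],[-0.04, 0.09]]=a @ [[0.15, -0.3], [-0.30, 0.62]]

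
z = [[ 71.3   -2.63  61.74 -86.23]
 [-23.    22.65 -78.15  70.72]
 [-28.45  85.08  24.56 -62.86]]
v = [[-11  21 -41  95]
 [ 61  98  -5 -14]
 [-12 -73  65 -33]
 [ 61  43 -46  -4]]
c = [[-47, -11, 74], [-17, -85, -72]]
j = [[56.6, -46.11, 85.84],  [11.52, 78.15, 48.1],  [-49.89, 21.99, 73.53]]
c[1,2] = -72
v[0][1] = 21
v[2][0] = -12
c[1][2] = -72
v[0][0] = -11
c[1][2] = -72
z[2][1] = 85.08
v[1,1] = 98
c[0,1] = -11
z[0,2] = 61.74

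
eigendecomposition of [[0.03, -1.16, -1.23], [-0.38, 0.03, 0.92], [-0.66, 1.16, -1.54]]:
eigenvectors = [[-0.79,0.87,0.33], [0.49,0.5,-0.31], [0.38,0.0,0.89]]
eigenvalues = [1.35, -0.63, -2.19]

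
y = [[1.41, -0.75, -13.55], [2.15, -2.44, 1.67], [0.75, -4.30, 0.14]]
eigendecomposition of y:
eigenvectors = [[(-0.94+0j),  (-0.83+0j),  (-0.83-0j)],[-0.29+0.00j,  (0.07+0.42j),  (0.07-0.42j)],[0.16+0.00j,  -0.22+0.29j,  -0.22-0.29j]]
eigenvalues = [(3.53+0j), (-2.21+5.11j), (-2.21-5.11j)]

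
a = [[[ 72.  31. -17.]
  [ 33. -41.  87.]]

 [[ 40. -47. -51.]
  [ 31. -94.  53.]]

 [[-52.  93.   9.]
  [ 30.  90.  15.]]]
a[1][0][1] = -47.0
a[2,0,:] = [-52.0, 93.0, 9.0]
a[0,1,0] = 33.0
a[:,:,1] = [[31.0, -41.0], [-47.0, -94.0], [93.0, 90.0]]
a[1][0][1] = -47.0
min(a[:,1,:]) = -94.0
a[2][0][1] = 93.0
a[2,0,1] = 93.0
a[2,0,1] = 93.0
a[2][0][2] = 9.0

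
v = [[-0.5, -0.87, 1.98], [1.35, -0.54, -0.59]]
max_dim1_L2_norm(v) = 2.22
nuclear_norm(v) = 3.71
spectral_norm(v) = 2.35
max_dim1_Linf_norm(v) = 1.98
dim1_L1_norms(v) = [3.35, 2.48]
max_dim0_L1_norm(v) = 2.57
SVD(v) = [[-0.91, 0.41],[0.41, 0.91]] @ diag([2.3537469075229347, 1.3599174590122076]) @ [[0.43, 0.24, -0.87], [0.76, -0.62, 0.2]]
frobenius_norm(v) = 2.72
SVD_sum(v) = [[-0.92, -0.52, 1.87], [0.41, 0.23, -0.83]] + [[0.42, -0.35, 0.11],[0.94, -0.77, 0.24]]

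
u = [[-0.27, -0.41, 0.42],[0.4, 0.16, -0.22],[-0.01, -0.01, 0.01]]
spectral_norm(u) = 0.78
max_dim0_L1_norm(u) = 0.68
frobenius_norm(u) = 0.81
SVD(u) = [[-0.81, -0.58, -0.02],[0.58, -0.81, 0.01],[-0.02, -0.00, 1.00]] @ diag([0.7793343946484251, 0.21056464132739064, 0.0006581342114061706]) @ [[0.58, 0.55, -0.60], [-0.80, 0.51, -0.31], [-0.14, -0.66, -0.74]]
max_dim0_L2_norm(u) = 0.48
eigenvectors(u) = [[(-0.72+0j), -0.72-0.00j, (0.14+0j)], [(0.37+0.6j), (0.37-0.6j), 0.66+0.00j], [-0.02-0.01j, -0.02+0.01j, (0.74+0j)]]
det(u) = -0.00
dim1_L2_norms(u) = [0.65, 0.48, 0.02]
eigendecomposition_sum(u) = [[-0.14+0.16j, -0.20-0.03j, (0.21-0j)],[0.20+0.03j, (0.08+0.19j), -0.11-0.17j],[(-0.01+0j), (-0-0j), 0.01+0.00j]] + [[-0.14-0.16j, (-0.2+0.03j), (0.21+0j)], [0.20-0.03j, (0.08-0.19j), -0.11+0.17j], [(-0.01-0j), -0.00+0.00j, 0.01-0.00j]] + [[-0j, (-0-0j), (-0+0j)], [-0j, -0.00-0.00j, (-0+0j)], [-0j, -0.00-0.00j, -0.00+0.00j]]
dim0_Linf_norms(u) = [0.4, 0.41, 0.42]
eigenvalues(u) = [(-0.05+0.35j), (-0.05-0.35j), (-0+0j)]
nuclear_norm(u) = 0.99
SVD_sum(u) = [[-0.37, -0.35, 0.38], [0.26, 0.25, -0.27], [-0.01, -0.01, 0.01]] + [[0.10, -0.06, 0.04], [0.14, -0.09, 0.05], [0.0, -0.00, 0.00]] + [[0.00, 0.0, 0.0], [-0.0, -0.00, -0.00], [-0.00, -0.00, -0.0]]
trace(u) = -0.10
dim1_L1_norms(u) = [1.1, 0.78, 0.03]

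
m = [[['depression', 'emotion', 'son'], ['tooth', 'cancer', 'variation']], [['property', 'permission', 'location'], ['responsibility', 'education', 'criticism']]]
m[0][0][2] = 'son'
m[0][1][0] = 'tooth'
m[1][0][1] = 'permission'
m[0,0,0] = 'depression'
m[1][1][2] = 'criticism'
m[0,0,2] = 'son'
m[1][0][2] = 'location'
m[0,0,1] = 'emotion'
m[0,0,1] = 'emotion'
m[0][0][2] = 'son'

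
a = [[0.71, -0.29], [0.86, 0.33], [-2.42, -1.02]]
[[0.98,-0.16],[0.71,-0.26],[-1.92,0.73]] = a@[[1.09, -0.26],[-0.70, -0.1]]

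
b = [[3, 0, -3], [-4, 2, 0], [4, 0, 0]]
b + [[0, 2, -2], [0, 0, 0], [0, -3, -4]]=[[3, 2, -5], [-4, 2, 0], [4, -3, -4]]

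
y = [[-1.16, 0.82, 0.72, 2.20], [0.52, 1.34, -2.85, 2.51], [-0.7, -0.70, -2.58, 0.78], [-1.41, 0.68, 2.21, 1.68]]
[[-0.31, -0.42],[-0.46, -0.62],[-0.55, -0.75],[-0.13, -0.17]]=y @ [[0.23, 0.31], [-0.02, -0.03], [0.14, 0.19], [-0.06, -0.08]]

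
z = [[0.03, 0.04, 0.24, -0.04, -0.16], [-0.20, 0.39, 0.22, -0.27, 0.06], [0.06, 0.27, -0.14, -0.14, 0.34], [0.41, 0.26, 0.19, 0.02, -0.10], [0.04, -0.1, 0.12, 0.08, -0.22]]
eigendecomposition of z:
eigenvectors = [[-0.46+0.00j, 0.18+0.11j, (0.18-0.11j), (-0.24+0j), -0.21+0.00j], [-0.23+0.00j, (0.28+0.52j), 0.28-0.52j, (0.45+0j), (0.11+0j)], [0.74+0.00j, 0.15+0.18j, (0.15-0.18j), (0.11+0j), 0.43+0.00j], [0.13+0.00j, 0.73+0.00j, 0.73-0.00j, 0.85+0.00j, (0.76+0j)], [-0.41+0.00j, (0.06-0.09j), 0.06+0.09j, 0.09+0.00j, 0.43+0.00j]]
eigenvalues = [(-0.47+0j), (0.25+0.3j), (0.25-0.3j), (0.05+0j), (-0.01+0j)]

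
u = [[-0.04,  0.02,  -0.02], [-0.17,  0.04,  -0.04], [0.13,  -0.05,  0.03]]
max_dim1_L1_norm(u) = 0.25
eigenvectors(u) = [[-0.22+0.25j, (-0.22-0.25j), 0.08+0.00j], [(-0.68+0j), -0.68-0.00j, 0.76+0.00j], [0.62-0.22j, 0.62+0.22j, (0.65+0j)]]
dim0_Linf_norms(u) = [0.17, 0.05, 0.04]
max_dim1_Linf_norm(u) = 0.17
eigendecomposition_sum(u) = [[-0.02+0.04j, (0.01-0.01j), (-0.01+0j)], [-0.08+0.02j, 0.02+0.01j, -0.02-0.01j], [0.07-0.04j, -0.02-0.00j, (0.02+0.01j)]] + [[-0.02-0.04j, (0.01+0.01j), (-0.01-0j)], [(-0.08-0.02j), (0.02-0.01j), -0.02+0.01j], [0.07+0.04j, (-0.02+0j), (0.02-0.01j)]] + [[(-0-0j), (-0+0j), (-0-0j)], [-0.01-0.00j, -0.00+0.00j, (-0.01-0j)], [(-0.01-0j), (-0+0j), -0.01-0.00j]]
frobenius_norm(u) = 0.23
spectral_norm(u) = 0.23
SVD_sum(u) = [[-0.04, 0.01, -0.01], [-0.17, 0.05, -0.04], [0.13, -0.04, 0.03]] + [[0.0, 0.01, -0.00], [-0.00, -0.01, 0.0], [-0.0, -0.01, 0.0]] + [[0.0, -0.00, -0.01],[0.00, -0.00, -0.0],[0.00, -0.0, -0.00]]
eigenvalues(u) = [(0.02+0.05j), (0.02-0.05j), (-0.01+0j)]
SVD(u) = [[-0.2, 0.58, 0.79],[-0.77, -0.60, 0.24],[0.61, -0.56, 0.56]] @ diag([0.233289013584802, 0.0171961202599457, 0.00897382798116528]) @ [[0.93, -0.28, 0.23], [0.33, 0.91, -0.26], [0.13, -0.32, -0.94]]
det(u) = -0.00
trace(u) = 0.03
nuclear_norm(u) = 0.26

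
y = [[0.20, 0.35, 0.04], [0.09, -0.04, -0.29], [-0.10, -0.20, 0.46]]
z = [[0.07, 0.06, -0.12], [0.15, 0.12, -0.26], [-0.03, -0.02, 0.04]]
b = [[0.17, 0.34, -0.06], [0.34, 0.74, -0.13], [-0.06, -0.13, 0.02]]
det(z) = 0.00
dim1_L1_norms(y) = [0.59, 0.42, 0.76]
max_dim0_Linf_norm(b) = 0.74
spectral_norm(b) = 0.92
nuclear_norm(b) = 0.94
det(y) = -0.02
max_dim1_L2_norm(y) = 0.51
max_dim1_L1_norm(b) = 1.21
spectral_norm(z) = 0.36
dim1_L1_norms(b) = [0.57, 1.21, 0.21]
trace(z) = 0.23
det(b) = -0.00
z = b @ y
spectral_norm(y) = 0.60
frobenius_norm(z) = 0.36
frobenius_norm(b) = 0.92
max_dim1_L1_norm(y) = 0.76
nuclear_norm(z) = 0.37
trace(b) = 0.93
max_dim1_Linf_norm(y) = 0.46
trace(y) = 0.62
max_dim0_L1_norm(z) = 0.42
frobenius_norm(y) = 0.72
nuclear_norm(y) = 1.08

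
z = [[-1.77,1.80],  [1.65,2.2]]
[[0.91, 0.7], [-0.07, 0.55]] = z @[[-0.31, -0.08], [0.2, 0.31]]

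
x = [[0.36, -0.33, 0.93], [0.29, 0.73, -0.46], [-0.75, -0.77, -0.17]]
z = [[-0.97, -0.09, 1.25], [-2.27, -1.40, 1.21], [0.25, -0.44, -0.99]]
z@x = [[-1.31, -0.71, -1.07], [-2.13, -1.20, -1.67], [0.7, 0.36, 0.60]]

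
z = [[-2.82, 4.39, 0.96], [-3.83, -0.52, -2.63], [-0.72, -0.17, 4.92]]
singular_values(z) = [5.8, 5.64, 3.05]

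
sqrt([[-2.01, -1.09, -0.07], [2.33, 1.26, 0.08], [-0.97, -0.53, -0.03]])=[[(-0.01+2.15j), -0.00+1.12j, 0.07j], [(0.02-2.4j), (0.01-1.21j), (-0.01-0.07j)], [(-0.1+1.12j), -0.06+0.62j, (0.06+0.04j)]]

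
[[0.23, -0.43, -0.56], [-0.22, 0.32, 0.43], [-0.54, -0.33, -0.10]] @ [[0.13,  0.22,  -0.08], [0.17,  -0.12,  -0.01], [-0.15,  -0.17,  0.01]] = [[0.04, 0.2, -0.02], [-0.04, -0.16, 0.02], [-0.11, -0.06, 0.05]]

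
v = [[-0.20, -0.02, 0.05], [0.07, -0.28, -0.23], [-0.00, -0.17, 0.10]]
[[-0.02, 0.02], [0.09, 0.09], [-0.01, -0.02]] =v @ [[0.02, -0.19], [-0.11, -0.09], [-0.27, -0.32]]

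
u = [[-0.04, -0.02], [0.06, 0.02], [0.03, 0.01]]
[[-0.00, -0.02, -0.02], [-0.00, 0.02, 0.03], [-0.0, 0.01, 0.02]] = u @ [[-0.06, 0.34, 0.46], [0.16, 0.15, 0.31]]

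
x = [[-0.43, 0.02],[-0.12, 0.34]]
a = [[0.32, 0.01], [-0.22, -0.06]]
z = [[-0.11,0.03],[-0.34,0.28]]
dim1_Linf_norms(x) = [0.43, 0.34]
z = a + x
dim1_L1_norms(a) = [0.33, 0.28]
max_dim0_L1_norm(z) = 0.45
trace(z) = 0.17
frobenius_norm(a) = 0.39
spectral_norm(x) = 0.47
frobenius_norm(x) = 0.56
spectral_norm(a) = 0.39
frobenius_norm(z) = 0.45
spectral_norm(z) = 0.45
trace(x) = -0.09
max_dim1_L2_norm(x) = 0.43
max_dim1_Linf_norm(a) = 0.32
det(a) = -0.02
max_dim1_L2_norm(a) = 0.32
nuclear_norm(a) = 0.43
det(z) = -0.02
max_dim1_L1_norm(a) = 0.33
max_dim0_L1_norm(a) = 0.54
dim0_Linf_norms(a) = [0.32, 0.06]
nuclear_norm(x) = 0.78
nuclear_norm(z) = 0.50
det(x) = -0.14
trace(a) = 0.26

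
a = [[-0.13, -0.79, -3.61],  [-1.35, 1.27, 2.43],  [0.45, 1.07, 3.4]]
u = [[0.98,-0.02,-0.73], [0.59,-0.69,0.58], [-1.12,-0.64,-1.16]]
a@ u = [[3.45, 2.86, 3.82], [-3.30, -2.4, -1.10], [-2.74, -2.92, -3.65]]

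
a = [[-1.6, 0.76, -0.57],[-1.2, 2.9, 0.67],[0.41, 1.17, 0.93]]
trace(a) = 2.23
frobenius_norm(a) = 4.02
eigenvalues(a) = [3.15, -1.08, 0.16]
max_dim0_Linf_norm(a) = 2.9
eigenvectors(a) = [[-0.08,-0.87,-0.43], [-0.88,-0.32,-0.39], [-0.48,0.37,0.81]]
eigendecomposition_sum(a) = [[-0.06, 0.25, 0.09], [-0.59, 2.68, 0.96], [-0.32, 1.46, 0.52]] + [[-1.49,0.45,-0.57],  [-0.55,0.17,-0.21],  [0.63,-0.19,0.24]] + [[-0.06, 0.05, -0.09],[-0.05, 0.05, -0.08],[0.11, -0.1, 0.16]]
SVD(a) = [[-0.35, 0.77, 0.54], [-0.89, -0.09, -0.44], [-0.29, -0.63, 0.72]] @ diag([3.5904325149255176, 1.807075395342637, 0.08107324659142667]) @ [[0.42, -0.89, -0.19], [-0.76, -0.23, -0.60], [-0.49, -0.40, 0.78]]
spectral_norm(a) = 3.59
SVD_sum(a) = [[-0.52, 1.10, 0.23], [-1.34, 2.85, 0.6], [-0.44, 0.93, 0.19]] + [[-1.06, -0.32, -0.84], [0.13, 0.04, 0.1], [0.87, 0.27, 0.69]] + [[-0.02, -0.02, 0.03], [0.02, 0.01, -0.03], [-0.03, -0.02, 0.05]]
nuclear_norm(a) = 5.48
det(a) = -0.53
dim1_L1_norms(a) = [2.93, 4.77, 2.51]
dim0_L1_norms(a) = [3.21, 4.83, 2.17]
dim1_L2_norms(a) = [1.86, 3.21, 1.55]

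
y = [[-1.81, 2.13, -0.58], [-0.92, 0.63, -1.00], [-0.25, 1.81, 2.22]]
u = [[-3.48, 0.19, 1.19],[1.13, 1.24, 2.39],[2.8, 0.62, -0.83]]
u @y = [[5.83, -5.14, 4.47], [-3.78, 7.51, 3.41], [-5.43, 4.85, -4.09]]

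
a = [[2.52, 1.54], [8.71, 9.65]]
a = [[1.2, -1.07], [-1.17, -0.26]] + [[1.32, 2.61], [9.88, 9.91]]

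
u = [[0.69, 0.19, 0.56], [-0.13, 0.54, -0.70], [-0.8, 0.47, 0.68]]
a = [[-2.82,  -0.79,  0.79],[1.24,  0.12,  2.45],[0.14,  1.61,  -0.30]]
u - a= [[3.51, 0.98, -0.23], [-1.37, 0.42, -3.15], [-0.94, -1.14, 0.98]]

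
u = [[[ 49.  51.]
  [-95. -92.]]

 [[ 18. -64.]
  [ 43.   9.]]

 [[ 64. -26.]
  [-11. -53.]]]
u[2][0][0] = 64.0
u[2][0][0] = 64.0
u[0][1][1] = -92.0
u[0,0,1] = 51.0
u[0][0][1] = 51.0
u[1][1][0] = 43.0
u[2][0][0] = 64.0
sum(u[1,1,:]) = 52.0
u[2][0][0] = 64.0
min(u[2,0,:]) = -26.0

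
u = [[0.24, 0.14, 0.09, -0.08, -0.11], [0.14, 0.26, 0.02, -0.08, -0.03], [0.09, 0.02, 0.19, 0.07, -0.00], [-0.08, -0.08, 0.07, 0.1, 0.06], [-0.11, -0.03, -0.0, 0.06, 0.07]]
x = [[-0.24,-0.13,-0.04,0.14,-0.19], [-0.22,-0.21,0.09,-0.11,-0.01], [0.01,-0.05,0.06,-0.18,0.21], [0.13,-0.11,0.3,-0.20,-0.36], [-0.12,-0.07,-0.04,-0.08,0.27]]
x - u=[[-0.48, -0.27, -0.13, 0.22, -0.08], [-0.36, -0.47, 0.07, -0.03, 0.02], [-0.08, -0.07, -0.13, -0.25, 0.21], [0.21, -0.03, 0.23, -0.30, -0.42], [-0.01, -0.04, -0.04, -0.14, 0.2]]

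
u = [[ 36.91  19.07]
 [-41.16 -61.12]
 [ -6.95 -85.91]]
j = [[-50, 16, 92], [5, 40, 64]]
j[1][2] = 64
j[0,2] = 92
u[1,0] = -41.16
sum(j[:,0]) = -45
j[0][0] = -50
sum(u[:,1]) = -127.96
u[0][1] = 19.07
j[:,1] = [16, 40]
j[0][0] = -50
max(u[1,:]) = -41.16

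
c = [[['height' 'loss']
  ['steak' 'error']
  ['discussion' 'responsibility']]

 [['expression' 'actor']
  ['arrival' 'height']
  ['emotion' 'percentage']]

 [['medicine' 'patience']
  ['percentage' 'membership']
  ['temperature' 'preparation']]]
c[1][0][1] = 'actor'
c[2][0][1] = 'patience'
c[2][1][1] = 'membership'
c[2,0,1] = 'patience'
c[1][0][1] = 'actor'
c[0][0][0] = 'height'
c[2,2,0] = 'temperature'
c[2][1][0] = 'percentage'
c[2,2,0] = 'temperature'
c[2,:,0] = ['medicine', 'percentage', 'temperature']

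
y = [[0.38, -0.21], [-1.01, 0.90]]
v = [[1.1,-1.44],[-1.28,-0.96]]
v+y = [[1.48, -1.65], [-2.29, -0.06]]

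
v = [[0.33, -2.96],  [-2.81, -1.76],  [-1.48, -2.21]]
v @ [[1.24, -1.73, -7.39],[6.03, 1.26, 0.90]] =[[-17.44,-4.3,-5.10], [-14.1,2.64,19.18], [-15.16,-0.22,8.95]]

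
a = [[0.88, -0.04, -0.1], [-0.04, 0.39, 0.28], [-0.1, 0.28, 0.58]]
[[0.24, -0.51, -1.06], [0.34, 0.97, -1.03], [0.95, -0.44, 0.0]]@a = [[0.34,-0.51,-0.78], [0.36,0.08,-0.36], [0.85,-0.21,-0.22]]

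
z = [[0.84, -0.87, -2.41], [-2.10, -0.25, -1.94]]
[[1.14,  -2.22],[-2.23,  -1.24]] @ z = [[5.62, -0.44, 1.56], [0.73, 2.25, 7.78]]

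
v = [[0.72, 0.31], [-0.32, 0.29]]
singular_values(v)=[0.81, 0.38]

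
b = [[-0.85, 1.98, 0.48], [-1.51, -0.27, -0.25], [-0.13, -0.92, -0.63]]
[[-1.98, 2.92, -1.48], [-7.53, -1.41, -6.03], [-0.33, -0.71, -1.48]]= b @ [[5.21, 0.94, 3.78], [2.12, 2.56, 0.77], [-3.64, -2.81, 0.44]]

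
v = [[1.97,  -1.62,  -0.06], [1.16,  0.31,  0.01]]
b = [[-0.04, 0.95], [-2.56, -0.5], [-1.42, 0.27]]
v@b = [[4.15, 2.67], [-0.85, 0.95]]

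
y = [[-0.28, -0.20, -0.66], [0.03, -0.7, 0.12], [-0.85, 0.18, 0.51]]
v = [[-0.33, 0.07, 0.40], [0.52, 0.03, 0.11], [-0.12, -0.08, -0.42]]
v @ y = [[-0.25, 0.09, 0.43], [-0.24, -0.11, -0.28], [0.39, 0.0, -0.14]]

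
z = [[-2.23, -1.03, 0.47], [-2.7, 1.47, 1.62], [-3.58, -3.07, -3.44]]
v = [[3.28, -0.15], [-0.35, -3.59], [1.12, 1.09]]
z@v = [[-6.43, 4.54],[-7.56, -3.11],[-14.52, 7.81]]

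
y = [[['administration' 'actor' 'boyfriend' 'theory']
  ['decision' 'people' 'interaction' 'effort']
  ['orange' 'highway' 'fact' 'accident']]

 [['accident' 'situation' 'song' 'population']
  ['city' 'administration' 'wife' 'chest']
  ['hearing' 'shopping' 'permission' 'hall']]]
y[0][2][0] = 'orange'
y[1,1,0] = 'city'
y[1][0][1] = 'situation'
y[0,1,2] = 'interaction'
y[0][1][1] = 'people'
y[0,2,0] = 'orange'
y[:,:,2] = [['boyfriend', 'interaction', 'fact'], ['song', 'wife', 'permission']]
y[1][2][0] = 'hearing'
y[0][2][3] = 'accident'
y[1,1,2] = 'wife'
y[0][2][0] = 'orange'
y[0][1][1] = 'people'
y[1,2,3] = 'hall'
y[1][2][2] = 'permission'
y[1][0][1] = 'situation'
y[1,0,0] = 'accident'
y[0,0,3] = 'theory'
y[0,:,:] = [['administration', 'actor', 'boyfriend', 'theory'], ['decision', 'people', 'interaction', 'effort'], ['orange', 'highway', 'fact', 'accident']]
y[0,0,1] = 'actor'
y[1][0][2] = 'song'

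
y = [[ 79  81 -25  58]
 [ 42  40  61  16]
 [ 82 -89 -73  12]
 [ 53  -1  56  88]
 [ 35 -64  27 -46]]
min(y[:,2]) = -73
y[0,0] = 79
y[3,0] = 53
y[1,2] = 61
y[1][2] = 61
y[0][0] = 79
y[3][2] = 56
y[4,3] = -46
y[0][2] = -25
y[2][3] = 12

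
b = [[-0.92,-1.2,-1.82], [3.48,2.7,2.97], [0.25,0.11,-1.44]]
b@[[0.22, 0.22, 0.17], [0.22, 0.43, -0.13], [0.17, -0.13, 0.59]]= [[-0.78, -0.48, -1.07], [1.86, 1.54, 1.99], [-0.17, 0.29, -0.82]]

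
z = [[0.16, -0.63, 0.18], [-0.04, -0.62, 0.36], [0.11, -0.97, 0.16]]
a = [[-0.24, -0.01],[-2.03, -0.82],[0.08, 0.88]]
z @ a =[[1.25, 0.67], [1.3, 0.83], [1.96, 0.94]]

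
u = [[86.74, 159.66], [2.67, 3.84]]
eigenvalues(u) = [91.6, -1.02]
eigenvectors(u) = [[1.00, -0.88], [0.03, 0.48]]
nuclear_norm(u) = 182.27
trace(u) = 90.58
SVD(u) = [[-1.0, -0.03], [-0.03, 1.00]] @ diag([181.7601571127112, 0.5128219598874972]) @ [[-0.48, -0.88], [0.88, -0.48]]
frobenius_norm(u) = 181.76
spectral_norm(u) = 181.76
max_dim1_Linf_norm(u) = 159.66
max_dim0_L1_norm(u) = 163.5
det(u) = -93.21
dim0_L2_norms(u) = [86.78, 159.71]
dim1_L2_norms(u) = [181.7, 4.68]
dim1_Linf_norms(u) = [159.66, 3.84]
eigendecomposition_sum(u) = [[86.79,157.91], [2.64,4.8]] + [[-0.05, 1.75], [0.03, -0.96]]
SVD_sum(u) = [[86.75,  159.65], [2.22,  4.08]] + [[-0.01, 0.01], [0.45, -0.24]]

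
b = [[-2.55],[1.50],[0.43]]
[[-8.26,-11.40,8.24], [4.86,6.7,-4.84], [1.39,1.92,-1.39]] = b @ [[3.24, 4.47, -3.23]]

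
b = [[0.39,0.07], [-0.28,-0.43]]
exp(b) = [[1.47, 0.07], [-0.28, 0.64]]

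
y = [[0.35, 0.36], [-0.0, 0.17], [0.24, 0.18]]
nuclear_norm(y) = 0.72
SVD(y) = [[-0.84, 0.01], [-0.21, -0.93], [-0.50, 0.37]] @ diag([0.5956392769802386, 0.12733362367599008]) @ [[-0.7, -0.72], [0.72, -0.70]]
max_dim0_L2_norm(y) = 0.44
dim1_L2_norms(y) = [0.5, 0.17, 0.3]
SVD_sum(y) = [[0.35, 0.36], [0.08, 0.09], [0.21, 0.21]] + [[0.00,-0.0], [-0.08,0.08], [0.03,-0.03]]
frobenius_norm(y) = 0.61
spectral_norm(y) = 0.60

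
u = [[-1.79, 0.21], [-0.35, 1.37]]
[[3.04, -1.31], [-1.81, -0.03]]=u @[[-1.91, 0.75], [-1.81, 0.17]]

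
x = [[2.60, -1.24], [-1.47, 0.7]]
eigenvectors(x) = [[0.87, 0.43], [-0.49, 0.90]]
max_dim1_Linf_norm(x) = 2.6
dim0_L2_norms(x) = [2.99, 1.42]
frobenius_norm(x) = 3.31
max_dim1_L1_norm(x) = 3.84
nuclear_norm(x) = 3.31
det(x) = -0.00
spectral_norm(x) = 3.31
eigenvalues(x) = [3.3, -0.0]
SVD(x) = [[-0.87, 0.49], [0.49, 0.87]] @ diag([3.3088516563787085, 0.0008462150288913997]) @ [[-0.90, 0.43], [-0.43, -0.90]]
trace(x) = 3.30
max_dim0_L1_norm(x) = 4.07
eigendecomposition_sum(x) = [[2.60,-1.24], [-1.47,0.70]] + [[-0.0, -0.00], [-0.00, -0.0]]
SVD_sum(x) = [[2.6, -1.24], [-1.47, 0.70]] + [[-0.0, -0.00],[-0.00, -0.00]]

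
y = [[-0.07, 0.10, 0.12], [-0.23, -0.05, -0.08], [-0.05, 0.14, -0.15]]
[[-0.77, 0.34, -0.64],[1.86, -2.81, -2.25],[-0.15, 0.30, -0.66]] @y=[[0.01, -0.18, -0.02], [0.63, 0.01, 0.79], [-0.03, -0.12, 0.06]]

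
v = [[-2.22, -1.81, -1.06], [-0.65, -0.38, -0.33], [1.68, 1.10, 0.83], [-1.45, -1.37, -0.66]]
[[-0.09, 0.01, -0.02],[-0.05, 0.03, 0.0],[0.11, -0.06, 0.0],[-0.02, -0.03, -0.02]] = v @ [[0.20,-0.18,-0.03], [-0.18,0.19,0.04], [-0.03,0.04,0.01]]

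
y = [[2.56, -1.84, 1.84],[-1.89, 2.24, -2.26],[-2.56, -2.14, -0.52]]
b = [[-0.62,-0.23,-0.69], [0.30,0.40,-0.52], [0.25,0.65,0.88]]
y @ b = [[-1.68, -0.13, 0.81], [1.28, -0.14, -1.85], [0.82, -0.61, 2.42]]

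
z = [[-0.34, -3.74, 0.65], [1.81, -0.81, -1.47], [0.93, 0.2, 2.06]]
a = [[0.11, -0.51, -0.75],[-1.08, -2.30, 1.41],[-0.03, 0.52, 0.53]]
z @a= [[3.98, 9.11, -4.67], [1.12, 0.18, -3.28], [-0.18, 0.14, 0.68]]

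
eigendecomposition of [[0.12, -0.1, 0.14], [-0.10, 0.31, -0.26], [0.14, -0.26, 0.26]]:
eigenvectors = [[-0.33,0.81,-0.49], [0.68,0.56,0.47], [-0.65,0.18,0.74]]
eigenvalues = [0.6, 0.08, 0.0]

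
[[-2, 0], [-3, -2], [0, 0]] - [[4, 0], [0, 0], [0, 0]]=[[-6, 0], [-3, -2], [0, 0]]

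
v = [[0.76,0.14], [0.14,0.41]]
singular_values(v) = [0.81, 0.36]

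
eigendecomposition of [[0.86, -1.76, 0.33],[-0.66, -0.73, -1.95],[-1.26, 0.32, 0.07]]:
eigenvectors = [[-0.69+0.00j, -0.69-0.00j, -0.53+0.00j], [(0.11+0.41j), (0.11-0.41j), (-0.82+0j)], [(0.4-0.43j), (0.4+0.43j), (-0.23+0j)]]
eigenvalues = [(0.95+1.27j), (0.95-1.27j), (-1.71+0j)]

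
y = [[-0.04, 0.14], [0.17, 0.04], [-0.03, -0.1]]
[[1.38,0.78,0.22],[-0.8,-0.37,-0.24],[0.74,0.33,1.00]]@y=[[0.07, 0.20], [-0.02, -0.10], [-0.0, 0.02]]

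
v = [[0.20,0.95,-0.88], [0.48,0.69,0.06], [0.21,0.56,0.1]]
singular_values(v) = [1.52, 0.69, 0.13]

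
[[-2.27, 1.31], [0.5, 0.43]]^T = [[-2.27, 0.5], [1.31, 0.43]]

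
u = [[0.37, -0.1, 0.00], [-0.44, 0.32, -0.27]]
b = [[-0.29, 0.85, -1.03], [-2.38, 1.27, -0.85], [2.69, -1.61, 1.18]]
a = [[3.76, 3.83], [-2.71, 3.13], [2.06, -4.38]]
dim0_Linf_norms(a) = [3.76, 4.38]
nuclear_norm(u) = 0.88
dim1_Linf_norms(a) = [3.83, 3.13, 4.38]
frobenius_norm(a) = 8.33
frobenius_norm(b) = 4.59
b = a @ u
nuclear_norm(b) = 5.44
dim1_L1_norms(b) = [2.17, 4.5, 5.48]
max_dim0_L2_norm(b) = 3.6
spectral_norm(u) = 0.69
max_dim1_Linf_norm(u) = 0.44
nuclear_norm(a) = 11.67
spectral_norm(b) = 4.49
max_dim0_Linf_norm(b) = 2.69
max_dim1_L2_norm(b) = 3.35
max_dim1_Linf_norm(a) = 4.38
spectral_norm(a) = 6.65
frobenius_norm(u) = 0.72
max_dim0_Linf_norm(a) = 4.38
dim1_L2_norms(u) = [0.38, 0.61]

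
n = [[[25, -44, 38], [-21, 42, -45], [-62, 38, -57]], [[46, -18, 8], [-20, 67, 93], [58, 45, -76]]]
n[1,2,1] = 45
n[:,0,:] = [[25, -44, 38], [46, -18, 8]]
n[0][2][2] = -57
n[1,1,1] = 67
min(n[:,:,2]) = -76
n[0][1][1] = 42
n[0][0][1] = -44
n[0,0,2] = 38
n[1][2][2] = -76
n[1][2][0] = 58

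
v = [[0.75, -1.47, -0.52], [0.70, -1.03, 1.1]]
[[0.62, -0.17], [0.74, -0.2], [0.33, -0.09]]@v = [[0.35, -0.74, -0.51], [0.41, -0.88, -0.6], [0.18, -0.39, -0.27]]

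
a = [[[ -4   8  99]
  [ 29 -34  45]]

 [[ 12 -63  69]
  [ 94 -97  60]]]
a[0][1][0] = 29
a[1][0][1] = -63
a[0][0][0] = -4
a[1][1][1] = -97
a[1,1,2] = 60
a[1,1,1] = -97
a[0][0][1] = 8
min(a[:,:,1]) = -97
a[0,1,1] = -34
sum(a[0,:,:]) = 143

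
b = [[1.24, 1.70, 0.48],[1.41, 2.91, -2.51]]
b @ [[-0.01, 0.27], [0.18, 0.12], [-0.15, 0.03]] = [[0.22, 0.55], [0.89, 0.65]]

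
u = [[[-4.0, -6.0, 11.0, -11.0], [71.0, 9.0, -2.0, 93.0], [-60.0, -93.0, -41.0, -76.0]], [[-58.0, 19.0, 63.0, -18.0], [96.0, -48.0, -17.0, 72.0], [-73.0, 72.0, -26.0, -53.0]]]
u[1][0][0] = -58.0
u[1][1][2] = -17.0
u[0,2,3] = -76.0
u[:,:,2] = [[11.0, -2.0, -41.0], [63.0, -17.0, -26.0]]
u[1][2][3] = -53.0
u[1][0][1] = 19.0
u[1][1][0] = 96.0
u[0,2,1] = -93.0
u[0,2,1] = -93.0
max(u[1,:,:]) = 96.0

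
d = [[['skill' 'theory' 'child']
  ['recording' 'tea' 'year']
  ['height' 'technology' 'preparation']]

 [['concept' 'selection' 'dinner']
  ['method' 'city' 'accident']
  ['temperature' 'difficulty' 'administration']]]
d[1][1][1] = 'city'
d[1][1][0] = 'method'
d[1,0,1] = 'selection'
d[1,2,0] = 'temperature'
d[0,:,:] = [['skill', 'theory', 'child'], ['recording', 'tea', 'year'], ['height', 'technology', 'preparation']]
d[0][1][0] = 'recording'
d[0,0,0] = 'skill'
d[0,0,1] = 'theory'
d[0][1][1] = 'tea'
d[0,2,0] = 'height'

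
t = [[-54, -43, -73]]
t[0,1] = -43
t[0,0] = -54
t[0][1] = -43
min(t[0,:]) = -73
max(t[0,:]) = -43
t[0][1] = -43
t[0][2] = -73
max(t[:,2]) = -73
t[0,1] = -43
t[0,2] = -73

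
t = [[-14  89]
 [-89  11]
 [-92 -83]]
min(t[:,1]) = -83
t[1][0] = -89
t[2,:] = [-92, -83]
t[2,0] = -92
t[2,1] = -83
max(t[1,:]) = 11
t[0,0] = -14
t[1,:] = [-89, 11]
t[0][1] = 89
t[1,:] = [-89, 11]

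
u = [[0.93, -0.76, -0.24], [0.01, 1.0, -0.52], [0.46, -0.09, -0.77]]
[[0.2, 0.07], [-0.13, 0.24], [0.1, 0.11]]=u @ [[0.06, 0.26],[-0.17, 0.23],[-0.08, -0.02]]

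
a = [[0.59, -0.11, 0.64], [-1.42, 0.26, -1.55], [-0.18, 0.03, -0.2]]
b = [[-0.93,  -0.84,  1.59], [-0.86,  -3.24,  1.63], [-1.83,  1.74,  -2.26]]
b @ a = [[0.36, -0.07, 0.39],  [3.80, -0.70, 4.15],  [-3.14, 0.59, -3.42]]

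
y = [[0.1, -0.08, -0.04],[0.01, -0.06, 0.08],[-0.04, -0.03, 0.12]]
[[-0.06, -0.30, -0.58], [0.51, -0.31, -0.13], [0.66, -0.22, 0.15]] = y @ [[-1.71, 0.52, -0.75],[-3.42, 4.63, 5.12],[4.07, -0.5, 2.26]]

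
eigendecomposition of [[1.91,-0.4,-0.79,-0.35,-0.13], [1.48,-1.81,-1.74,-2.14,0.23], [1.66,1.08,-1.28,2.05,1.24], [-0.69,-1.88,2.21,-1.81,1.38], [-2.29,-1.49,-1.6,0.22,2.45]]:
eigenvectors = [[-0.23+0.00j, 0.16+0.00j, -0.16+0.05j, -0.16-0.05j, -0.01+0.00j],[(-0.31+0j), -0.67+0.00j, (-0.59+0j), -0.59-0.00j, (0.28+0j)],[0.25+0.00j, (0.31+0j), (-0.08+0.43j), -0.08-0.43j, (-0.57+0j)],[0.45+0.00j, 0.63+0.00j, 0.35+0.15j, 0.35-0.15j, (0.77+0j)],[(0.76+0j), -0.16+0.00j, (-0.53-0.05j), -0.53+0.05j, -0.10+0.00j]]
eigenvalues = [(3.35+0j), (0.75+0j), (-0.16+1.72j), (-0.16-1.72j), (-4.31+0j)]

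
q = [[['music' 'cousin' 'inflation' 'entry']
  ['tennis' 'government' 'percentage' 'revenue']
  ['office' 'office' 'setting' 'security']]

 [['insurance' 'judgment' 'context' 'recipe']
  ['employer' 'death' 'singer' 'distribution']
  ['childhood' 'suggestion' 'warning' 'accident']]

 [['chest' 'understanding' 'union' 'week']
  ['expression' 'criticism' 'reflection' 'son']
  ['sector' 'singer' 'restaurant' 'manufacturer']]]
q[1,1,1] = 'death'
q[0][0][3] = 'entry'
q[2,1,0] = 'expression'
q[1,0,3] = 'recipe'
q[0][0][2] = 'inflation'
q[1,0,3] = 'recipe'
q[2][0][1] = 'understanding'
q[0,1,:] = ['tennis', 'government', 'percentage', 'revenue']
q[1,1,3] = 'distribution'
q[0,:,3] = ['entry', 'revenue', 'security']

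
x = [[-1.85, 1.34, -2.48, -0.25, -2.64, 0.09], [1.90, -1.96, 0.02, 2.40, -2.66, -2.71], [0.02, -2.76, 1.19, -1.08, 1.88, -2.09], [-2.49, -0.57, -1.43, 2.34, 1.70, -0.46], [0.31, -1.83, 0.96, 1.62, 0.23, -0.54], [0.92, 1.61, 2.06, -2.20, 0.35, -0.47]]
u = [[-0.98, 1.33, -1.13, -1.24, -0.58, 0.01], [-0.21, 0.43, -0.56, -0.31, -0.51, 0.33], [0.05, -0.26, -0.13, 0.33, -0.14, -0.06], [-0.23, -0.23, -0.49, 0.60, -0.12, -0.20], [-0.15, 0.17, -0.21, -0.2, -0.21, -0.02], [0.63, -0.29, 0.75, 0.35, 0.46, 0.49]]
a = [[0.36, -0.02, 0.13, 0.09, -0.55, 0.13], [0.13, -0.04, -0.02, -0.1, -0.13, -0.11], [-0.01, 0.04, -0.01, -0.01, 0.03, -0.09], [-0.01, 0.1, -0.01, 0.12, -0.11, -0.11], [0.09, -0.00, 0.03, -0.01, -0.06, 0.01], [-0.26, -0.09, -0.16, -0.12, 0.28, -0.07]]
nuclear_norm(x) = 21.35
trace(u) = 0.20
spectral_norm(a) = 0.83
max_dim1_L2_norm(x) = 5.26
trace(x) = -0.52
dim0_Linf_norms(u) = [0.98, 1.33, 1.13, 1.24, 0.58, 0.49]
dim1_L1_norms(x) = [8.65, 11.65, 9.02, 8.99, 5.49, 7.61]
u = a @ x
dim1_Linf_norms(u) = [1.33, 0.56, 0.33, 0.6, 0.21, 0.75]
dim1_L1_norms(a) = [1.28, 0.53, 0.19, 0.46, 0.2, 0.98]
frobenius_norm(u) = 3.11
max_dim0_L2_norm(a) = 0.64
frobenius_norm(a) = 0.90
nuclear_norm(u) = 4.83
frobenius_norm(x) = 10.07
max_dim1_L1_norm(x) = 11.65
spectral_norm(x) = 6.09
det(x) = 471.29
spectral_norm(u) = 2.83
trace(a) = 0.30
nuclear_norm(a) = 1.41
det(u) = 0.00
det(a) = 0.00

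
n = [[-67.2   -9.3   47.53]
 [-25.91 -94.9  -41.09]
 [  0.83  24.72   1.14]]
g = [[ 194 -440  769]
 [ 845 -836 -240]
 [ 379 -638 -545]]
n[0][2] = 47.53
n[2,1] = 24.72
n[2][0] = 0.83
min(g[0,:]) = -440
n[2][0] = 0.83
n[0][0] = -67.2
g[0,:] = [194, -440, 769]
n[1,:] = [-25.91, -94.9, -41.09]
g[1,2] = -240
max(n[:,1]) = 24.72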